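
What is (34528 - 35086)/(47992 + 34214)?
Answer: -31/4567 ≈ -0.0067878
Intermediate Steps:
(34528 - 35086)/(47992 + 34214) = -558/82206 = -558*1/82206 = -31/4567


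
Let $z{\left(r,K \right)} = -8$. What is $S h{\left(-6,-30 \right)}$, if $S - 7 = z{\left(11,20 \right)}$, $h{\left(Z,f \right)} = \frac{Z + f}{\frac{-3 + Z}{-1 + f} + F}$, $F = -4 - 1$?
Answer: $- \frac{558}{73} \approx -7.6438$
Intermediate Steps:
$F = -5$ ($F = -4 - 1 = -5$)
$h{\left(Z,f \right)} = \frac{Z + f}{-5 + \frac{-3 + Z}{-1 + f}}$ ($h{\left(Z,f \right)} = \frac{Z + f}{\frac{-3 + Z}{-1 + f} - 5} = \frac{Z + f}{-5 + \frac{-3 + Z}{-1 + f}}$)
$S = -1$ ($S = 7 - 8 = -1$)
$S h{\left(-6,-30 \right)} = - \frac{\left(-30\right)^{2} - -6 - -30 - -180}{2 - 6 - -150} = - \frac{900 + 6 + 30 + 180}{2 - 6 + 150} = - \frac{1116}{146} = \left(-1\right) \frac{558}{73} = - \frac{558}{73}$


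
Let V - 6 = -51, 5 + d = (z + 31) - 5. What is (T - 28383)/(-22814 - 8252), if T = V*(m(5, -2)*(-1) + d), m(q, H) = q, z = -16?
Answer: 28383/31066 ≈ 0.91364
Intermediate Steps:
d = 5 (d = -5 + ((-16 + 31) - 5) = -5 + (15 - 5) = -5 + 10 = 5)
V = -45 (V = 6 - 51 = -45)
T = 0 (T = -45*(5*(-1) + 5) = -45*(-5 + 5) = -45*0 = 0)
(T - 28383)/(-22814 - 8252) = (0 - 28383)/(-22814 - 8252) = -28383/(-31066) = -28383*(-1/31066) = 28383/31066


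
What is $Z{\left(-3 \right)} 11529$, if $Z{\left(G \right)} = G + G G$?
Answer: $69174$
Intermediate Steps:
$Z{\left(G \right)} = G + G^{2}$
$Z{\left(-3 \right)} 11529 = - 3 \left(1 - 3\right) 11529 = \left(-3\right) \left(-2\right) 11529 = 6 \cdot 11529 = 69174$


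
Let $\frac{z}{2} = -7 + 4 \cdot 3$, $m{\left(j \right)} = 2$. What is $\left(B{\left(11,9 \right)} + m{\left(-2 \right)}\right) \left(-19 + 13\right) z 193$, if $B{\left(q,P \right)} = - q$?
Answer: $104220$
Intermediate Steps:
$z = 10$ ($z = 2 \left(-7 + 4 \cdot 3\right) = 2 \left(-7 + 12\right) = 2 \cdot 5 = 10$)
$\left(B{\left(11,9 \right)} + m{\left(-2 \right)}\right) \left(-19 + 13\right) z 193 = \left(\left(-1\right) 11 + 2\right) \left(-19 + 13\right) 10 \cdot 193 = \left(-11 + 2\right) \left(-6\right) 10 \cdot 193 = \left(-9\right) \left(-6\right) 10 \cdot 193 = 54 \cdot 10 \cdot 193 = 540 \cdot 193 = 104220$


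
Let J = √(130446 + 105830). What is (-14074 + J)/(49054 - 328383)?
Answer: 14074/279329 - 2*√59069/279329 ≈ 0.048645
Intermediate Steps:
J = 2*√59069 (J = √236276 = 2*√59069 ≈ 486.08)
(-14074 + J)/(49054 - 328383) = (-14074 + 2*√59069)/(49054 - 328383) = (-14074 + 2*√59069)/(-279329) = (-14074 + 2*√59069)*(-1/279329) = 14074/279329 - 2*√59069/279329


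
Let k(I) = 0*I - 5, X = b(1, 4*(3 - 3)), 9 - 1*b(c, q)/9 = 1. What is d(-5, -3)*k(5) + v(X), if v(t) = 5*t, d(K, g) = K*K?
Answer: 235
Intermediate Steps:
d(K, g) = K**2
b(c, q) = 72 (b(c, q) = 81 - 9*1 = 81 - 9 = 72)
X = 72
k(I) = -5 (k(I) = 0 - 5 = -5)
d(-5, -3)*k(5) + v(X) = (-5)**2*(-5) + 5*72 = 25*(-5) + 360 = -125 + 360 = 235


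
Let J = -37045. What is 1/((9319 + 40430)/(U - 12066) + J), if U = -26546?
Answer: -5516/204347327 ≈ -2.6993e-5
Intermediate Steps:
1/((9319 + 40430)/(U - 12066) + J) = 1/((9319 + 40430)/(-26546 - 12066) - 37045) = 1/(49749/(-38612) - 37045) = 1/(49749*(-1/38612) - 37045) = 1/(-7107/5516 - 37045) = 1/(-204347327/5516) = -5516/204347327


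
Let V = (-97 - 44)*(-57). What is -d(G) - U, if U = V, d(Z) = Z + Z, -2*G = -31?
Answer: -8068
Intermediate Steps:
G = 31/2 (G = -1/2*(-31) = 31/2 ≈ 15.500)
V = 8037 (V = -141*(-57) = 8037)
d(Z) = 2*Z
U = 8037
-d(G) - U = -2*31/2 - 1*8037 = -1*31 - 8037 = -31 - 8037 = -8068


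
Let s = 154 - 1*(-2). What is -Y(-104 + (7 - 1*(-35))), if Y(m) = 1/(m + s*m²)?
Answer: -1/599602 ≈ -1.6678e-6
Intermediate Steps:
s = 156 (s = 154 + 2 = 156)
Y(m) = 1/(m + 156*m²)
-Y(-104 + (7 - 1*(-35))) = -1/((-104 + (7 - 1*(-35)))*(1 + 156*(-104 + (7 - 1*(-35))))) = -1/((-104 + (7 + 35))*(1 + 156*(-104 + (7 + 35)))) = -1/((-104 + 42)*(1 + 156*(-104 + 42))) = -1/((-62)*(1 + 156*(-62))) = -(-1)/(62*(1 - 9672)) = -(-1)/(62*(-9671)) = -(-1)*(-1)/(62*9671) = -1*1/599602 = -1/599602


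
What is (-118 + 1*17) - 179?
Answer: -280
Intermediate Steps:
(-118 + 1*17) - 179 = (-118 + 17) - 179 = -101 - 179 = -280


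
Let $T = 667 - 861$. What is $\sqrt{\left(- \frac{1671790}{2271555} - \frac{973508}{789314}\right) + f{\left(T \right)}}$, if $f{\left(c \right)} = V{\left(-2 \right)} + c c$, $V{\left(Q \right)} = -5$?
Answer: $\frac{\sqrt{134408472849247728220614811}}{59765672109} \approx 193.98$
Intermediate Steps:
$T = -194$ ($T = 667 - 861 = -194$)
$f{\left(c \right)} = -5 + c^{2}$ ($f{\left(c \right)} = -5 + c c = -5 + c^{2}$)
$\sqrt{\left(- \frac{1671790}{2271555} - \frac{973508}{789314}\right) + f{\left(T \right)}} = \sqrt{\left(- \frac{1671790}{2271555} - \frac{973508}{789314}\right) - \left(5 - \left(-194\right)^{2}\right)} = \sqrt{\left(\left(-1671790\right) \frac{1}{2271555} - \frac{486754}{394657}\right) + \left(-5 + 37636\right)} = \sqrt{\left(- \frac{334358}{454311} - \frac{486754}{394657}\right) + 37631} = \sqrt{- \frac{353094421700}{179297016327} + 37631} = \sqrt{\frac{6746772926979637}{179297016327}} = \frac{\sqrt{134408472849247728220614811}}{59765672109}$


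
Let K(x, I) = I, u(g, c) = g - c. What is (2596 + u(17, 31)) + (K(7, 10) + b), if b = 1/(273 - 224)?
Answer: 127009/49 ≈ 2592.0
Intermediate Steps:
b = 1/49 ≈ 0.020408
(2596 + u(17, 31)) + (K(7, 10) + b) = (2596 + (17 - 1*31)) + (10 + 1/49) = (2596 + (17 - 31)) + 491/49 = (2596 - 14) + 491/49 = 2582 + 491/49 = 127009/49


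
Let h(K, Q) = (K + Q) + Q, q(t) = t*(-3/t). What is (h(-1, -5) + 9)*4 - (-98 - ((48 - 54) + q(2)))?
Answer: 81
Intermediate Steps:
q(t) = -3
h(K, Q) = K + 2*Q
(h(-1, -5) + 9)*4 - (-98 - ((48 - 54) + q(2))) = ((-1 + 2*(-5)) + 9)*4 - (-98 - ((48 - 54) - 3)) = ((-1 - 10) + 9)*4 - (-98 - (-6 - 3)) = (-11 + 9)*4 - (-98 - 1*(-9)) = -2*4 - (-98 + 9) = -8 - 1*(-89) = -8 + 89 = 81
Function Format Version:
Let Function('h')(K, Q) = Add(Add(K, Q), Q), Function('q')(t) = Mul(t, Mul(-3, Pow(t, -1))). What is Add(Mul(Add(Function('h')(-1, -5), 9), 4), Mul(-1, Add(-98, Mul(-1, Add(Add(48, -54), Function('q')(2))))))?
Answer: 81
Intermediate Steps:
Function('q')(t) = -3
Function('h')(K, Q) = Add(K, Mul(2, Q))
Add(Mul(Add(Function('h')(-1, -5), 9), 4), Mul(-1, Add(-98, Mul(-1, Add(Add(48, -54), Function('q')(2)))))) = Add(Mul(Add(Add(-1, Mul(2, -5)), 9), 4), Mul(-1, Add(-98, Mul(-1, Add(Add(48, -54), -3))))) = Add(Mul(Add(Add(-1, -10), 9), 4), Mul(-1, Add(-98, Mul(-1, Add(-6, -3))))) = Add(Mul(Add(-11, 9), 4), Mul(-1, Add(-98, Mul(-1, -9)))) = Add(Mul(-2, 4), Mul(-1, Add(-98, 9))) = Add(-8, Mul(-1, -89)) = Add(-8, 89) = 81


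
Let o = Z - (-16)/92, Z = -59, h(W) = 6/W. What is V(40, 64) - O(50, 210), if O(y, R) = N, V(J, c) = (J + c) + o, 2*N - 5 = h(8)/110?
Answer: 863651/20240 ≈ 42.671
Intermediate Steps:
o = -1353/23 (o = -59 - (-16)/92 = -59 - 1*(-4/23) = -59 + 4/23 = -1353/23 ≈ -58.826)
N = 2203/880 (N = 5/2 + ((6/8)/110)/2 = 5/2 + ((6*(⅛))*(1/110))/2 = 5/2 + ((¾)*(1/110))/2 = 5/2 + (½)*(3/440) = 5/2 + 3/880 = 2203/880 ≈ 2.5034)
V(J, c) = -1353/23 + J + c (V(J, c) = (J + c) - 1353/23 = -1353/23 + J + c)
O(y, R) = 2203/880
V(40, 64) - O(50, 210) = (-1353/23 + 40 + 64) - 1*2203/880 = 1039/23 - 2203/880 = 863651/20240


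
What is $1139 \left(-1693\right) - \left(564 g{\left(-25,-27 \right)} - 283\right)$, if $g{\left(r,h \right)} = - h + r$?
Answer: $-1929172$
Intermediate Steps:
$g{\left(r,h \right)} = r - h$
$1139 \left(-1693\right) - \left(564 g{\left(-25,-27 \right)} - 283\right) = 1139 \left(-1693\right) - \left(564 \left(-25 - -27\right) - 283\right) = -1928327 - \left(564 \left(-25 + 27\right) - 283\right) = -1928327 - \left(564 \cdot 2 - 283\right) = -1928327 - \left(1128 - 283\right) = -1928327 - 845 = -1929172$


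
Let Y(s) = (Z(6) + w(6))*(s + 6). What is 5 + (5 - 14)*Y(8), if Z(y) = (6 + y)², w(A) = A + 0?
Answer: -18895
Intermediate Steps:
w(A) = A
Y(s) = 900 + 150*s (Y(s) = ((6 + 6)² + 6)*(s + 6) = (12² + 6)*(6 + s) = (144 + 6)*(6 + s) = 150*(6 + s) = 900 + 150*s)
5 + (5 - 14)*Y(8) = 5 + (5 - 14)*(900 + 150*8) = 5 - 9*(900 + 1200) = 5 - 9*2100 = 5 - 18900 = -18895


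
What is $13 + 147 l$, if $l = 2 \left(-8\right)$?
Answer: $-2339$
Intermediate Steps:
$l = -16$
$13 + 147 l = 13 + 147 \left(-16\right) = 13 - 2352 = -2339$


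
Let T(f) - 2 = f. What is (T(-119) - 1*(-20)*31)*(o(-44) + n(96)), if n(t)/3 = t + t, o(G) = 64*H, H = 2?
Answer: 354112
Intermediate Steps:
T(f) = 2 + f
o(G) = 128 (o(G) = 64*2 = 128)
n(t) = 6*t (n(t) = 3*(t + t) = 3*(2*t) = 6*t)
(T(-119) - 1*(-20)*31)*(o(-44) + n(96)) = ((2 - 119) - 1*(-20)*31)*(128 + 6*96) = (-117 + 20*31)*(128 + 576) = (-117 + 620)*704 = 503*704 = 354112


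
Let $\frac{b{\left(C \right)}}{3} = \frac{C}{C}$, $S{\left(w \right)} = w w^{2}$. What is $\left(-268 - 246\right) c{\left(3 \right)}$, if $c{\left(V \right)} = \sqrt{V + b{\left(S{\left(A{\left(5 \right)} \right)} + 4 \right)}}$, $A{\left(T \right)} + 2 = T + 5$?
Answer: $- 514 \sqrt{6} \approx -1259.0$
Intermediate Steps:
$A{\left(T \right)} = 3 + T$ ($A{\left(T \right)} = -2 + \left(T + 5\right) = -2 + \left(5 + T\right) = 3 + T$)
$S{\left(w \right)} = w^{3}$
$b{\left(C \right)} = 3$ ($b{\left(C \right)} = 3 \frac{C}{C} = 3 \cdot 1 = 3$)
$c{\left(V \right)} = \sqrt{3 + V}$ ($c{\left(V \right)} = \sqrt{V + 3} = \sqrt{3 + V}$)
$\left(-268 - 246\right) c{\left(3 \right)} = \left(-268 - 246\right) \sqrt{3 + 3} = - 514 \sqrt{6}$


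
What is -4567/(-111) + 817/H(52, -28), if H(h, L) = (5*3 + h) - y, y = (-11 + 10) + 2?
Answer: 130703/2442 ≈ 53.523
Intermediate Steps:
y = 1 (y = -1 + 2 = 1)
H(h, L) = 14 + h (H(h, L) = (5*3 + h) - 1*1 = (15 + h) - 1 = 14 + h)
-4567/(-111) + 817/H(52, -28) = -4567/(-111) + 817/(14 + 52) = -4567*(-1/111) + 817/66 = 4567/111 + 817*(1/66) = 4567/111 + 817/66 = 130703/2442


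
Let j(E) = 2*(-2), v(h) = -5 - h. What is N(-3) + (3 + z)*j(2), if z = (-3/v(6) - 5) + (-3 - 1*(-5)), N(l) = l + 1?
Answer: -34/11 ≈ -3.0909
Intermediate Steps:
N(l) = 1 + l
j(E) = -4
z = -30/11 (z = (-3/(-5 - 1*6) - 5) + (-3 - 1*(-5)) = (-3/(-5 - 6) - 5) + (-3 + 5) = (-3/(-11) - 5) + 2 = (-3*(-1/11) - 5) + 2 = (3/11 - 5) + 2 = -52/11 + 2 = -30/11 ≈ -2.7273)
N(-3) + (3 + z)*j(2) = (1 - 3) + (3 - 30/11)*(-4) = -2 + (3/11)*(-4) = -2 - 12/11 = -34/11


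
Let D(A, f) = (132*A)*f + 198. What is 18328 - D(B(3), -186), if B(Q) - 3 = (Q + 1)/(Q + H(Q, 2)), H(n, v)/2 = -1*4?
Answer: 360722/5 ≈ 72144.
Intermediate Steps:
H(n, v) = -8 (H(n, v) = 2*(-1*4) = 2*(-4) = -8)
B(Q) = 3 + (1 + Q)/(-8 + Q) (B(Q) = 3 + (Q + 1)/(Q - 8) = 3 + (1 + Q)/(-8 + Q))
D(A, f) = 198 + 132*A*f (D(A, f) = 132*A*f + 198 = 198 + 132*A*f)
18328 - D(B(3), -186) = 18328 - (198 + 132*((-23 + 4*3)/(-8 + 3))*(-186)) = 18328 - (198 + 132*((-23 + 12)/(-5))*(-186)) = 18328 - (198 + 132*(-⅕*(-11))*(-186)) = 18328 - (198 + 132*(11/5)*(-186)) = 18328 - (198 - 270072/5) = 18328 - 1*(-269082/5) = 18328 + 269082/5 = 360722/5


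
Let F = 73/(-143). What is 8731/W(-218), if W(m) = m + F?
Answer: -1248533/31247 ≈ -39.957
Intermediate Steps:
F = -73/143 (F = 73*(-1/143) = -73/143 ≈ -0.51049)
W(m) = -73/143 + m (W(m) = m - 73/143 = -73/143 + m)
8731/W(-218) = 8731/(-73/143 - 218) = 8731/(-31247/143) = 8731*(-143/31247) = -1248533/31247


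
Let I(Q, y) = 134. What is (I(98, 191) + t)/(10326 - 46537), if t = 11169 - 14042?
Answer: 2739/36211 ≈ 0.075640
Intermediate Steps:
t = -2873
(I(98, 191) + t)/(10326 - 46537) = (134 - 2873)/(10326 - 46537) = -2739/(-36211) = -2739*(-1/36211) = 2739/36211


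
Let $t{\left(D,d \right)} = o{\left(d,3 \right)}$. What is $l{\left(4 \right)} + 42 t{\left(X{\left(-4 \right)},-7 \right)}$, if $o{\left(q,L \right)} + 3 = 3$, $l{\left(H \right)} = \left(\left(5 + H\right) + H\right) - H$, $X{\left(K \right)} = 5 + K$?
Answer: $9$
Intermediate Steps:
$l{\left(H \right)} = 5 + H$ ($l{\left(H \right)} = \left(5 + 2 H\right) - H = 5 + H$)
$o{\left(q,L \right)} = 0$ ($o{\left(q,L \right)} = -3 + 3 = 0$)
$t{\left(D,d \right)} = 0$
$l{\left(4 \right)} + 42 t{\left(X{\left(-4 \right)},-7 \right)} = \left(5 + 4\right) + 42 \cdot 0 = 9 + 0 = 9$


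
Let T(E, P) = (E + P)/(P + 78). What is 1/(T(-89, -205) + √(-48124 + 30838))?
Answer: 6223/46482055 - 16129*I*√17286/278892330 ≈ 0.00013388 - 0.0076036*I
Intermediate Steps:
T(E, P) = (E + P)/(78 + P)
1/(T(-89, -205) + √(-48124 + 30838)) = 1/((-89 - 205)/(78 - 205) + √(-48124 + 30838)) = 1/(-294/(-127) + √(-17286)) = 1/(-1/127*(-294) + I*√17286) = 1/(294/127 + I*√17286)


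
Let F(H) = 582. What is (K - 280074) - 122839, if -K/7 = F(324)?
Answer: -406987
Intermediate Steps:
K = -4074 (K = -7*582 = -4074)
(K - 280074) - 122839 = (-4074 - 280074) - 122839 = -284148 - 122839 = -406987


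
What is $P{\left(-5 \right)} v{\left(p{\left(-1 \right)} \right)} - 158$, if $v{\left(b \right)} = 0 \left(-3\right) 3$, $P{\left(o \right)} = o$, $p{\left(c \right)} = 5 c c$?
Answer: $-158$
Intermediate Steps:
$p{\left(c \right)} = 5 c^{2}$
$v{\left(b \right)} = 0$ ($v{\left(b \right)} = 0 \cdot 3 = 0$)
$P{\left(-5 \right)} v{\left(p{\left(-1 \right)} \right)} - 158 = \left(-5\right) 0 - 158 = 0 - 158 = -158$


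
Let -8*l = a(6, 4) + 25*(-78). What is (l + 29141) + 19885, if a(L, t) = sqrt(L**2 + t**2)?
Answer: 197079/4 - sqrt(13)/4 ≈ 49269.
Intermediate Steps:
l = 975/4 - sqrt(13)/4 (l = -(sqrt(6**2 + 4**2) + 25*(-78))/8 = -(sqrt(36 + 16) - 1950)/8 = -(sqrt(52) - 1950)/8 = -(2*sqrt(13) - 1950)/8 = -(-1950 + 2*sqrt(13))/8 = 975/4 - sqrt(13)/4 ≈ 242.85)
(l + 29141) + 19885 = ((975/4 - sqrt(13)/4) + 29141) + 19885 = (117539/4 - sqrt(13)/4) + 19885 = 197079/4 - sqrt(13)/4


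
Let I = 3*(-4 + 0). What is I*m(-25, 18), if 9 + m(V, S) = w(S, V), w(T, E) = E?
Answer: 408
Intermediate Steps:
I = -12 (I = 3*(-4) = -12)
m(V, S) = -9 + V
I*m(-25, 18) = -12*(-9 - 25) = -12*(-34) = 408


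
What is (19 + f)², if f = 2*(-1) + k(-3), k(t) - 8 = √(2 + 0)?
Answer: (25 + √2)² ≈ 697.71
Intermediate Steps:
k(t) = 8 + √2 (k(t) = 8 + √(2 + 0) = 8 + √2)
f = 6 + √2 (f = 2*(-1) + (8 + √2) = -2 + (8 + √2) = 6 + √2 ≈ 7.4142)
(19 + f)² = (19 + (6 + √2))² = (25 + √2)²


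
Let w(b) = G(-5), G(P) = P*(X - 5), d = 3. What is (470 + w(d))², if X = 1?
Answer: 240100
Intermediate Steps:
G(P) = -4*P (G(P) = P*(1 - 5) = P*(-4) = -4*P)
w(b) = 20 (w(b) = -4*(-5) = 20)
(470 + w(d))² = (470 + 20)² = 490² = 240100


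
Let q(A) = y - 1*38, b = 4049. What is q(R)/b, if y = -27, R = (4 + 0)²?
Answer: -65/4049 ≈ -0.016053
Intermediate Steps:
R = 16 (R = 4² = 16)
q(A) = -65 (q(A) = -27 - 1*38 = -27 - 38 = -65)
q(R)/b = -65/4049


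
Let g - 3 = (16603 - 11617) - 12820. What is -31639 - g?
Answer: -23808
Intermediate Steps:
g = -7831 (g = 3 + ((16603 - 11617) - 12820) = 3 + (4986 - 12820) = 3 - 7834 = -7831)
-31639 - g = -31639 - 1*(-7831) = -31639 + 7831 = -23808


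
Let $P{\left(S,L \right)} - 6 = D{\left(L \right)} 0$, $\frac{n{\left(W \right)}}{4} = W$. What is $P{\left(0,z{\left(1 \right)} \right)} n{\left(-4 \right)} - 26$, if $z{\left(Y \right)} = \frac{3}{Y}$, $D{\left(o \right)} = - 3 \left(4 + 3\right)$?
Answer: $-122$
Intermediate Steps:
$D{\left(o \right)} = -21$ ($D{\left(o \right)} = \left(-3\right) 7 = -21$)
$n{\left(W \right)} = 4 W$
$P{\left(S,L \right)} = 6$ ($P{\left(S,L \right)} = 6 - 0 = 6 + 0 = 6$)
$P{\left(0,z{\left(1 \right)} \right)} n{\left(-4 \right)} - 26 = 6 \cdot 4 \left(-4\right) - 26 = 6 \left(-16\right) - 26 = -96 - 26 = -122$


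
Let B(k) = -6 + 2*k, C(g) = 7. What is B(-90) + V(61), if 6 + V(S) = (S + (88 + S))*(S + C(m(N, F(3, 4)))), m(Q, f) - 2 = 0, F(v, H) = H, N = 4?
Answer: 14088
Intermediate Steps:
m(Q, f) = 2 (m(Q, f) = 2 + 0 = 2)
V(S) = -6 + (7 + S)*(88 + 2*S) (V(S) = -6 + (S + (88 + S))*(S + 7) = -6 + (88 + 2*S)*(7 + S) = -6 + (7 + S)*(88 + 2*S))
B(-90) + V(61) = (-6 + 2*(-90)) + (610 + 2*61² + 102*61) = (-6 - 180) + (610 + 2*3721 + 6222) = -186 + (610 + 7442 + 6222) = -186 + 14274 = 14088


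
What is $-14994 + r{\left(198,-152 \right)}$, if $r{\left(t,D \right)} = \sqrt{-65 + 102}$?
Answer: $-14994 + \sqrt{37} \approx -14988.0$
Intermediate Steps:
$r{\left(t,D \right)} = \sqrt{37}$
$-14994 + r{\left(198,-152 \right)} = -14994 + \sqrt{37}$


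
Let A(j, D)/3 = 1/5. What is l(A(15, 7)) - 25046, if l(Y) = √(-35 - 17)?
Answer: -25046 + 2*I*√13 ≈ -25046.0 + 7.2111*I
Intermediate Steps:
A(j, D) = ⅗ (A(j, D) = 3/5 = 3*(⅕) = ⅗)
l(Y) = 2*I*√13 (l(Y) = √(-52) = 2*I*√13)
l(A(15, 7)) - 25046 = 2*I*√13 - 25046 = -25046 + 2*I*√13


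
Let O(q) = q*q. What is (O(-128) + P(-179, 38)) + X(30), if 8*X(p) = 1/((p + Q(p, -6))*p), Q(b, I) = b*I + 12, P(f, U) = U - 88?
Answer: 540982079/33120 ≈ 16334.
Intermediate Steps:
P(f, U) = -88 + U
O(q) = q**2
Q(b, I) = 12 + I*b (Q(b, I) = I*b + 12 = 12 + I*b)
X(p) = 1/(8*p*(12 - 5*p)) (X(p) = (1/((p + (12 - 6*p))*p))/8 = (1/((12 - 5*p)*p))/8 = (1/(p*(12 - 5*p)))/8 = 1/(8*p*(12 - 5*p)))
(O(-128) + P(-179, 38)) + X(30) = ((-128)**2 + (-88 + 38)) - 1/8/(30*(-12 + 5*30)) = (16384 - 50) - 1/8*1/30/(-12 + 150) = 16334 - 1/8*1/30/138 = 16334 - 1/8*1/30*1/138 = 16334 - 1/33120 = 540982079/33120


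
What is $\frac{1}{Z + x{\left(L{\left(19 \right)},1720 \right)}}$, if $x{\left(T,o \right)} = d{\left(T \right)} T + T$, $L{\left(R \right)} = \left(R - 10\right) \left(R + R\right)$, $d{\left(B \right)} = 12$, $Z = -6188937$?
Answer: $- \frac{1}{6184491} \approx -1.6169 \cdot 10^{-7}$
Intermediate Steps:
$L{\left(R \right)} = 2 R \left(-10 + R\right)$ ($L{\left(R \right)} = \left(-10 + R\right) 2 R = 2 R \left(-10 + R\right)$)
$x{\left(T,o \right)} = 13 T$ ($x{\left(T,o \right)} = 12 T + T = 13 T$)
$\frac{1}{Z + x{\left(L{\left(19 \right)},1720 \right)}} = \frac{1}{-6188937 + 13 \cdot 2 \cdot 19 \left(-10 + 19\right)} = \frac{1}{-6188937 + 13 \cdot 2 \cdot 19 \cdot 9} = \frac{1}{-6188937 + 13 \cdot 342} = \frac{1}{-6188937 + 4446} = \frac{1}{-6184491} = - \frac{1}{6184491}$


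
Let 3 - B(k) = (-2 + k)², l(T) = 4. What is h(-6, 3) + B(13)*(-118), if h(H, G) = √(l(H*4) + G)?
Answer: 13924 + √7 ≈ 13927.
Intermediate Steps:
B(k) = 3 - (-2 + k)²
h(H, G) = √(4 + G)
h(-6, 3) + B(13)*(-118) = √(4 + 3) + (3 - (-2 + 13)²)*(-118) = √7 + (3 - 1*11²)*(-118) = √7 + (3 - 1*121)*(-118) = √7 + (3 - 121)*(-118) = √7 - 118*(-118) = √7 + 13924 = 13924 + √7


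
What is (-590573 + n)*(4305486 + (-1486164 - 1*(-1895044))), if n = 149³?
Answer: 12810705023616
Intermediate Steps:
n = 3307949
(-590573 + n)*(4305486 + (-1486164 - 1*(-1895044))) = (-590573 + 3307949)*(4305486 + (-1486164 - 1*(-1895044))) = 2717376*(4305486 + (-1486164 + 1895044)) = 2717376*(4305486 + 408880) = 2717376*4714366 = 12810705023616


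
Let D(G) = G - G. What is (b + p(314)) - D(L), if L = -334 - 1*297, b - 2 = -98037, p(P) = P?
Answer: -97721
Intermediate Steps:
b = -98035 (b = 2 - 98037 = -98035)
L = -631 (L = -334 - 297 = -631)
D(G) = 0
(b + p(314)) - D(L) = (-98035 + 314) - 1*0 = -97721 + 0 = -97721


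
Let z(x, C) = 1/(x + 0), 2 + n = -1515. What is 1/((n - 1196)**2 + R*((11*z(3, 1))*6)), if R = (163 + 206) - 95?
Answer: 1/7366397 ≈ 1.3575e-7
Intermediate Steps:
n = -1517 (n = -2 - 1515 = -1517)
z(x, C) = 1/x
R = 274 (R = 369 - 95 = 274)
1/((n - 1196)**2 + R*((11*z(3, 1))*6)) = 1/((-1517 - 1196)**2 + 274*((11/3)*6)) = 1/((-2713)**2 + 274*((11*(1/3))*6)) = 1/(7360369 + 274*((11/3)*6)) = 1/(7360369 + 274*22) = 1/(7360369 + 6028) = 1/7366397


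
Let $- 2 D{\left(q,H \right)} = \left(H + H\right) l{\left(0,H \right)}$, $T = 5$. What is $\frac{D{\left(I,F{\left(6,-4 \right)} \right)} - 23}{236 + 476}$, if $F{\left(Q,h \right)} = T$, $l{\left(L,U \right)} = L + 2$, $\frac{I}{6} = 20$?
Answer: $- \frac{33}{712} \approx -0.046348$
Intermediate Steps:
$I = 120$ ($I = 6 \cdot 20 = 120$)
$l{\left(L,U \right)} = 2 + L$
$F{\left(Q,h \right)} = 5$
$D{\left(q,H \right)} = - 2 H$ ($D{\left(q,H \right)} = - \frac{\left(H + H\right) \left(2 + 0\right)}{2} = - \frac{2 H 2}{2} = - \frac{4 H}{2} = - 2 H$)
$\frac{D{\left(I,F{\left(6,-4 \right)} \right)} - 23}{236 + 476} = \frac{\left(-2\right) 5 - 23}{236 + 476} = \frac{-10 - 23}{712} = \left(-33\right) \frac{1}{712} = - \frac{33}{712}$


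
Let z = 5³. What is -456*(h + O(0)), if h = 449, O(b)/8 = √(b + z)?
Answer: -204744 - 18240*√5 ≈ -2.4553e+5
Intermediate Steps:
z = 125
O(b) = 8*√(125 + b) (O(b) = 8*√(b + 125) = 8*√(125 + b))
-456*(h + O(0)) = -456*(449 + 8*√(125 + 0)) = -456*(449 + 8*√125) = -456*(449 + 8*(5*√5)) = -456*(449 + 40*√5) = -204744 - 18240*√5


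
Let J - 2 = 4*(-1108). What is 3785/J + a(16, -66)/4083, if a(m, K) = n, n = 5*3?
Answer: -1025847/1205846 ≈ -0.85073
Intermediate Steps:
n = 15
J = -4430 (J = 2 + 4*(-1108) = 2 - 4432 = -4430)
a(m, K) = 15
3785/J + a(16, -66)/4083 = 3785/(-4430) + 15/4083 = 3785*(-1/4430) + 15*(1/4083) = -757/886 + 5/1361 = -1025847/1205846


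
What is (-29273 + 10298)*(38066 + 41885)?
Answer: -1517070225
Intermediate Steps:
(-29273 + 10298)*(38066 + 41885) = -18975*79951 = -1517070225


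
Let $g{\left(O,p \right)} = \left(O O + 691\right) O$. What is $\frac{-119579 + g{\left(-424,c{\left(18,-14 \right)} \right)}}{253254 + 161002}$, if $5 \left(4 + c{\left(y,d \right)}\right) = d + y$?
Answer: $- \frac{76637587}{414256} \approx -185.0$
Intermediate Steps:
$c{\left(y,d \right)} = -4 + \frac{d}{5} + \frac{y}{5}$ ($c{\left(y,d \right)} = -4 + \frac{d + y}{5} = -4 + \left(\frac{d}{5} + \frac{y}{5}\right) = -4 + \frac{d}{5} + \frac{y}{5}$)
$g{\left(O,p \right)} = O \left(691 + O^{2}\right)$ ($g{\left(O,p \right)} = \left(O^{2} + 691\right) O = \left(691 + O^{2}\right) O = O \left(691 + O^{2}\right)$)
$\frac{-119579 + g{\left(-424,c{\left(18,-14 \right)} \right)}}{253254 + 161002} = \frac{-119579 - 424 \left(691 + \left(-424\right)^{2}\right)}{253254 + 161002} = \frac{-119579 - 424 \left(691 + 179776\right)}{414256} = \left(-119579 - 76518008\right) \frac{1}{414256} = \left(-76637587\right) \frac{1}{414256} = - \frac{76637587}{414256}$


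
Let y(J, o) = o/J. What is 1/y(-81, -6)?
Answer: 27/2 ≈ 13.500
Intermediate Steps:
1/y(-81, -6) = 1/(-6/(-81)) = 1/(-6*(-1/81)) = 1/(2/27) = 27/2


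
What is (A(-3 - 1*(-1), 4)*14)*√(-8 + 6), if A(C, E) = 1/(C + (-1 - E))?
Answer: -2*I*√2 ≈ -2.8284*I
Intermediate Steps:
A(C, E) = 1/(-1 + C - E)
(A(-3 - 1*(-1), 4)*14)*√(-8 + 6) = (14/(-1 + (-3 - 1*(-1)) - 1*4))*√(-8 + 6) = (14/(-1 + (-3 + 1) - 4))*√(-2) = (14/(-1 - 2 - 4))*(I*√2) = (14/(-7))*(I*√2) = (-⅐*14)*(I*√2) = -2*I*√2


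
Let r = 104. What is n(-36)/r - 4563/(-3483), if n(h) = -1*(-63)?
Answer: 25703/13416 ≈ 1.9158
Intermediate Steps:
n(h) = 63
n(-36)/r - 4563/(-3483) = 63/104 - 4563/(-3483) = 63*(1/104) - 4563*(-1/3483) = 63/104 + 169/129 = 25703/13416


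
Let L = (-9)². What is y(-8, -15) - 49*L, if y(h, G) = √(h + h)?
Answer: -3969 + 4*I ≈ -3969.0 + 4.0*I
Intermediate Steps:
L = 81
y(h, G) = √2*√h (y(h, G) = √(2*h) = √2*√h)
y(-8, -15) - 49*L = √2*√(-8) - 49*81 = √2*(2*I*√2) - 3969 = 4*I - 3969 = -3969 + 4*I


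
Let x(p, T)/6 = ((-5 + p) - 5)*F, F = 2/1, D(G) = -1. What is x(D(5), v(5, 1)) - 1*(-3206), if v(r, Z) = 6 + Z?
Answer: 3074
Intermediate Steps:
F = 2 (F = 2*1 = 2)
x(p, T) = -120 + 12*p (x(p, T) = 6*(((-5 + p) - 5)*2) = 6*((-10 + p)*2) = 6*(-20 + 2*p) = -120 + 12*p)
x(D(5), v(5, 1)) - 1*(-3206) = (-120 + 12*(-1)) - 1*(-3206) = (-120 - 12) + 3206 = -132 + 3206 = 3074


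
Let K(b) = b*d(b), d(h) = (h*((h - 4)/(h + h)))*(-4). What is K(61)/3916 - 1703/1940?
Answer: -5039927/1899260 ≈ -2.6536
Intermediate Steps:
d(h) = 8 - 2*h (d(h) = (h*((-4 + h)/((2*h))))*(-4) = (h*((-4 + h)*(1/(2*h))))*(-4) = (h*((-4 + h)/(2*h)))*(-4) = (-2 + h/2)*(-4) = 8 - 2*h)
K(b) = b*(8 - 2*b)
K(61)/3916 - 1703/1940 = (2*61*(4 - 1*61))/3916 - 1703/1940 = (2*61*(4 - 61))*(1/3916) - 1703*1/1940 = (2*61*(-57))*(1/3916) - 1703/1940 = -6954*1/3916 - 1703/1940 = -3477/1958 - 1703/1940 = -5039927/1899260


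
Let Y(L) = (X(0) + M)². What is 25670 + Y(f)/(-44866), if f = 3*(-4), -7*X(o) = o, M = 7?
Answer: 1151710171/44866 ≈ 25670.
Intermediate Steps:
X(o) = -o/7
f = -12
Y(L) = 49 (Y(L) = (-⅐*0 + 7)² = (0 + 7)² = 7² = 49)
25670 + Y(f)/(-44866) = 25670 + 49/(-44866) = 25670 + 49*(-1/44866) = 25670 - 49/44866 = 1151710171/44866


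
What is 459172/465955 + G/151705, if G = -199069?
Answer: -659957361/2019648665 ≈ -0.32677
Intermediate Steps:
459172/465955 + G/151705 = 459172/465955 - 199069/151705 = 459172*(1/465955) - 199069*1/151705 = 65596/66565 - 199069/151705 = -659957361/2019648665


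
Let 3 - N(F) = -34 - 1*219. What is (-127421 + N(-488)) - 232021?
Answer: -359186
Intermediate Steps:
N(F) = 256 (N(F) = 3 - (-34 - 1*219) = 3 - (-34 - 219) = 3 - 1*(-253) = 3 + 253 = 256)
(-127421 + N(-488)) - 232021 = (-127421 + 256) - 232021 = -127165 - 232021 = -359186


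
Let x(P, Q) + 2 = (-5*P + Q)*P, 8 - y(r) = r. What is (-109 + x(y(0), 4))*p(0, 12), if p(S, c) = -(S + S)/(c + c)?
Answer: 0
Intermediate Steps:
y(r) = 8 - r
p(S, c) = -S/c (p(S, c) = -2*S/(2*c) = -2*S*1/(2*c) = -S/c)
x(P, Q) = -2 + P*(Q - 5*P) (x(P, Q) = -2 + (-5*P + Q)*P = -2 + (Q - 5*P)*P = -2 + P*(Q - 5*P))
(-109 + x(y(0), 4))*p(0, 12) = (-109 + (-2 - 5*(8 - 1*0)**2 + (8 - 1*0)*4))*(-1*0/12) = (-109 + (-2 - 5*(8 + 0)**2 + (8 + 0)*4))*(-1*0*1/12) = (-109 + (-2 - 5*8**2 + 8*4))*0 = (-109 + (-2 - 5*64 + 32))*0 = (-109 + (-2 - 320 + 32))*0 = (-109 - 290)*0 = -399*0 = 0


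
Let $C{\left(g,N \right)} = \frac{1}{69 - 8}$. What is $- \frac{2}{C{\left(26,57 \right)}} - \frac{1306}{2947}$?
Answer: $- \frac{360840}{2947} \approx -122.44$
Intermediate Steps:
$C{\left(g,N \right)} = \frac{1}{61}$
$- \frac{2}{C{\left(26,57 \right)}} - \frac{1306}{2947} = - 2 \frac{1}{\frac{1}{61}} - \frac{1306}{2947} = \left(-2\right) 61 - \frac{1306}{2947} = -122 - \frac{1306}{2947} = - \frac{360840}{2947}$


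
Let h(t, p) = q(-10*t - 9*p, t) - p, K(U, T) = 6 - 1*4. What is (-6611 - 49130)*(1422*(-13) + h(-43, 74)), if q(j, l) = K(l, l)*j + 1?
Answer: 1060806971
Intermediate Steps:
K(U, T) = 2 (K(U, T) = 6 - 4 = 2)
q(j, l) = 1 + 2*j (q(j, l) = 2*j + 1 = 1 + 2*j)
h(t, p) = 1 - 20*t - 19*p (h(t, p) = (1 + 2*(-10*t - 9*p)) - p = (1 + (-20*t - 18*p)) - p = (1 - 20*t - 18*p) - p = 1 - 20*t - 19*p)
(-6611 - 49130)*(1422*(-13) + h(-43, 74)) = (-6611 - 49130)*(1422*(-13) + (1 - 20*(-43) - 19*74)) = -55741*(-18486 + (1 + 860 - 1406)) = -55741*(-18486 - 545) = -55741*(-19031) = 1060806971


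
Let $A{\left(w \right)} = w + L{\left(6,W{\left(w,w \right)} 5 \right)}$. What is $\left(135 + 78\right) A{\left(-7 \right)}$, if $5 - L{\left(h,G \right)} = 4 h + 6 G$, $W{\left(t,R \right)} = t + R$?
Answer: $83922$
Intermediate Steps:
$W{\left(t,R \right)} = R + t$
$L{\left(h,G \right)} = 5 - 6 G - 4 h$ ($L{\left(h,G \right)} = 5 - \left(4 h + 6 G\right) = 5 - 6 G - 4 h$)
$A{\left(w \right)} = -19 - 59 w$ ($A{\left(w \right)} = w - \left(19 + 6 \left(w + w\right) 5\right) = w - \left(19 + 6 \cdot 2 w 5\right) = w - \left(19 + 6 \cdot 10 w\right) = w - \left(19 + 60 w\right) = -19 - 59 w$)
$\left(135 + 78\right) A{\left(-7 \right)} = \left(135 + 78\right) \left(-19 - -413\right) = 213 \left(-19 + 413\right) = 213 \cdot 394 = 83922$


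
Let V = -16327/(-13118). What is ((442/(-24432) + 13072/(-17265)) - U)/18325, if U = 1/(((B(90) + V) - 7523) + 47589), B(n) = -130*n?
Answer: -270425752500767/6392074857405208200 ≈ -4.2306e-5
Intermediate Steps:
V = 16327/13118 (V = -16327*(-1/13118) = 16327/13118 ≈ 1.2446)
U = 13118/372121515 (U = 1/(((-130*90 + 16327/13118) - 7523) + 47589) = 1/(((-11700 + 16327/13118) - 7523) + 47589) = 1/((-153464273/13118 - 7523) + 47589) = 1/(-252150987/13118 + 47589) = 1/(372121515/13118) = 13118/372121515 ≈ 3.5252e-5)
((442/(-24432) + 13072/(-17265)) - U)/18325 = ((442/(-24432) + 13072/(-17265)) - 1*13118/372121515)/18325 = ((442*(-1/24432) + 13072*(-1/17265)) - 13118/372121515)*(1/18325) = ((-221/12216 - 13072/17265) - 13118/372121515)*(1/18325) = (-18167013/23434360 - 13118/372121515)*(1/18325) = -270425752500767/348817181850216*1/18325 = -270425752500767/6392074857405208200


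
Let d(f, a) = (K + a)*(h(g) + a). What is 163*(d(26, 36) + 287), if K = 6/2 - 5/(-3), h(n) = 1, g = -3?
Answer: 876125/3 ≈ 2.9204e+5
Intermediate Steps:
K = 14/3 (K = 6*(1/2) - 5*(-1/3) = 3 + 5/3 = 14/3 ≈ 4.6667)
d(f, a) = (1 + a)*(14/3 + a) (d(f, a) = (14/3 + a)*(1 + a) = (1 + a)*(14/3 + a))
163*(d(26, 36) + 287) = 163*((14/3 + 36**2 + (17/3)*36) + 287) = 163*((14/3 + 1296 + 204) + 287) = 163*(4514/3 + 287) = 163*(5375/3) = 876125/3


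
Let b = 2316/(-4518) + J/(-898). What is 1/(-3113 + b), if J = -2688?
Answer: -338097/1051657243 ≈ -0.00032149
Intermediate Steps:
b = 838718/338097 (b = 2316/(-4518) - 2688/(-898) = 2316*(-1/4518) - 2688*(-1/898) = -386/753 + 1344/449 = 838718/338097 ≈ 2.4807)
1/(-3113 + b) = 1/(-3113 + 838718/338097) = 1/(-1051657243/338097) = -338097/1051657243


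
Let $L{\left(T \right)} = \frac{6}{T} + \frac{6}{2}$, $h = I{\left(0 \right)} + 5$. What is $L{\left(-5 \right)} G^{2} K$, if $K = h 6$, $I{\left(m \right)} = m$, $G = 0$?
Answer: $0$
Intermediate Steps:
$h = 5$ ($h = 0 + 5 = 5$)
$L{\left(T \right)} = 3 + \frac{6}{T}$ ($L{\left(T \right)} = \frac{6}{T} + 6 \cdot \frac{1}{2} = \frac{6}{T} + 3 = 3 + \frac{6}{T}$)
$K = 30$ ($K = 5 \cdot 6 = 30$)
$L{\left(-5 \right)} G^{2} K = \left(3 + \frac{6}{-5}\right) 0^{2} \cdot 30 = \left(3 + 6 \left(- \frac{1}{5}\right)\right) 0 \cdot 30 = \left(3 - \frac{6}{5}\right) 0 \cdot 30 = \frac{9}{5} \cdot 0 \cdot 30 = 0 \cdot 30 = 0$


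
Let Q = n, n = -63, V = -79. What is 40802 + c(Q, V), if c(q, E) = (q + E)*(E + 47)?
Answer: 45346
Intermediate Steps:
Q = -63
c(q, E) = (47 + E)*(E + q) (c(q, E) = (E + q)*(47 + E) = (47 + E)*(E + q))
40802 + c(Q, V) = 40802 + ((-79)² + 47*(-79) + 47*(-63) - 79*(-63)) = 40802 + (6241 - 3713 - 2961 + 4977) = 40802 + 4544 = 45346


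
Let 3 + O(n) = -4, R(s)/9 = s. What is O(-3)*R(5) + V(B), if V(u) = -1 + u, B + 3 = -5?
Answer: -324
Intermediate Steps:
B = -8 (B = -3 - 5 = -8)
R(s) = 9*s
O(n) = -7 (O(n) = -3 - 4 = -7)
O(-3)*R(5) + V(B) = -63*5 + (-1 - 8) = -7*45 - 9 = -315 - 9 = -324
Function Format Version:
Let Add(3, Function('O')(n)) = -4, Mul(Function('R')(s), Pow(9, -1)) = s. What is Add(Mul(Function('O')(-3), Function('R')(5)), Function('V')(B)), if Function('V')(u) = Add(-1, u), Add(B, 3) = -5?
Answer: -324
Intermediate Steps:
B = -8 (B = Add(-3, -5) = -8)
Function('R')(s) = Mul(9, s)
Function('O')(n) = -7 (Function('O')(n) = Add(-3, -4) = -7)
Add(Mul(Function('O')(-3), Function('R')(5)), Function('V')(B)) = Add(Mul(-7, Mul(9, 5)), Add(-1, -8)) = Add(Mul(-7, 45), -9) = Add(-315, -9) = -324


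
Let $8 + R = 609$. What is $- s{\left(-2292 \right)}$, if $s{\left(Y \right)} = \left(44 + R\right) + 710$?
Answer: $-1355$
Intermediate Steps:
$R = 601$ ($R = -8 + 609 = 601$)
$s{\left(Y \right)} = 1355$ ($s{\left(Y \right)} = \left(44 + 601\right) + 710 = 645 + 710 = 1355$)
$- s{\left(-2292 \right)} = \left(-1\right) 1355 = -1355$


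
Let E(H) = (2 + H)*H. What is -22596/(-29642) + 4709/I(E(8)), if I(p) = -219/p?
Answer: -5580892858/3245799 ≈ -1719.4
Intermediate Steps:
E(H) = H*(2 + H)
-22596/(-29642) + 4709/I(E(8)) = -22596/(-29642) + 4709/((-219*1/(8*(2 + 8)))) = -22596*(-1/29642) + 4709/((-219/(8*10))) = 11298/14821 + 4709/((-219/80)) = 11298/14821 + 4709/((-219*1/80)) = 11298/14821 + 4709/(-219/80) = 11298/14821 + 4709*(-80/219) = 11298/14821 - 376720/219 = -5580892858/3245799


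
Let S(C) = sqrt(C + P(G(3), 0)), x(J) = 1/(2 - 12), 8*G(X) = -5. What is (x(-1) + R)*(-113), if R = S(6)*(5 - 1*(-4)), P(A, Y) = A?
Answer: 113/10 - 1017*sqrt(86)/4 ≈ -2346.5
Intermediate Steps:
G(X) = -5/8 (G(X) = (1/8)*(-5) = -5/8)
x(J) = -1/10 (x(J) = 1/(-10) = -1/10)
S(C) = sqrt(-5/8 + C) (S(C) = sqrt(C - 5/8) = sqrt(-5/8 + C))
R = 9*sqrt(86)/4 (R = (sqrt(-10 + 16*6)/4)*(5 - 1*(-4)) = (sqrt(-10 + 96)/4)*(5 + 4) = (sqrt(86)/4)*9 = 9*sqrt(86)/4 ≈ 20.866)
(x(-1) + R)*(-113) = (-1/10 + 9*sqrt(86)/4)*(-113) = 113/10 - 1017*sqrt(86)/4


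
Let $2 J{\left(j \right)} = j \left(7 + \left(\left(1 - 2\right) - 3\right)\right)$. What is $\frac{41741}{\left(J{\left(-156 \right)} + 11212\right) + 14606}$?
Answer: $\frac{41741}{25584} \approx 1.6315$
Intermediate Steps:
$J{\left(j \right)} = \frac{3 j}{2}$ ($J{\left(j \right)} = \frac{j \left(7 + \left(\left(1 - 2\right) - 3\right)\right)}{2} = \frac{j \left(7 - 4\right)}{2} = \frac{j 3}{2} = \frac{3 j}{2}$)
$\frac{41741}{\left(J{\left(-156 \right)} + 11212\right) + 14606} = \frac{41741}{\left(\frac{3}{2} \left(-156\right) + 11212\right) + 14606} = \frac{41741}{\left(-234 + 11212\right) + 14606} = \frac{41741}{10978 + 14606} = \frac{41741}{25584}$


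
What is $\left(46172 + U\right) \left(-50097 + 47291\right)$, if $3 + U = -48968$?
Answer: $7853994$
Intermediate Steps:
$U = -48971$ ($U = -3 - 48968 = -48971$)
$\left(46172 + U\right) \left(-50097 + 47291\right) = \left(46172 - 48971\right) \left(-50097 + 47291\right) = \left(-2799\right) \left(-2806\right) = 7853994$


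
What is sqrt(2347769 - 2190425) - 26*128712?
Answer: -3346512 + 4*sqrt(9834) ≈ -3.3461e+6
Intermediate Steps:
sqrt(2347769 - 2190425) - 26*128712 = sqrt(157344) - 1*3346512 = 4*sqrt(9834) - 3346512 = -3346512 + 4*sqrt(9834)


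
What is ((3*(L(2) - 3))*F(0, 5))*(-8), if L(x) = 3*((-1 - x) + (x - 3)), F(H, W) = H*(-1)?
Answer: 0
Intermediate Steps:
F(H, W) = -H
L(x) = -12 (L(x) = 3*((-1 - x) + (-3 + x)) = 3*(-4) = -12)
((3*(L(2) - 3))*F(0, 5))*(-8) = ((3*(-12 - 3))*(-1*0))*(-8) = ((3*(-15))*0)*(-8) = -45*0*(-8) = 0*(-8) = 0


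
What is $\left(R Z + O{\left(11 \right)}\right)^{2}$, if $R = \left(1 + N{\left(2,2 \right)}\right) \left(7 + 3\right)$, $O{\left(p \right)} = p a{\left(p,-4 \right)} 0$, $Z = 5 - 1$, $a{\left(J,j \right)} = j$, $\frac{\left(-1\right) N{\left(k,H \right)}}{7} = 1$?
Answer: $57600$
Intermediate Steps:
$N{\left(k,H \right)} = -7$ ($N{\left(k,H \right)} = \left(-7\right) 1 = -7$)
$Z = 4$ ($Z = 5 - 1 = 4$)
$O{\left(p \right)} = 0$ ($O{\left(p \right)} = p \left(-4\right) 0 = - 4 p 0 = 0$)
$R = -60$ ($R = \left(1 - 7\right) \left(7 + 3\right) = \left(-6\right) 10 = -60$)
$\left(R Z + O{\left(11 \right)}\right)^{2} = \left(\left(-60\right) 4 + 0\right)^{2} = \left(-240 + 0\right)^{2} = \left(-240\right)^{2} = 57600$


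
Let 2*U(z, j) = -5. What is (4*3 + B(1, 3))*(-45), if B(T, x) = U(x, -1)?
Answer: -855/2 ≈ -427.50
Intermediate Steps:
U(z, j) = -5/2 (U(z, j) = (½)*(-5) = -5/2)
B(T, x) = -5/2
(4*3 + B(1, 3))*(-45) = (4*3 - 5/2)*(-45) = (12 - 5/2)*(-45) = (19/2)*(-45) = -855/2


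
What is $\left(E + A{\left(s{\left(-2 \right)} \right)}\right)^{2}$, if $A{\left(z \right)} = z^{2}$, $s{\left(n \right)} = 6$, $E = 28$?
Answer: $4096$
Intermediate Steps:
$\left(E + A{\left(s{\left(-2 \right)} \right)}\right)^{2} = \left(28 + 6^{2}\right)^{2} = \left(28 + 36\right)^{2} = 64^{2} = 4096$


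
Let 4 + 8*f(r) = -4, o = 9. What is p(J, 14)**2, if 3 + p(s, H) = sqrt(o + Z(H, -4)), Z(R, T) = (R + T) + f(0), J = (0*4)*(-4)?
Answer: 27 - 18*sqrt(2) ≈ 1.5442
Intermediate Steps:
f(r) = -1 (f(r) = -1/2 + (1/8)*(-4) = -1/2 - 1/2 = -1)
J = 0 (J = 0*(-4) = 0)
Z(R, T) = -1 + R + T (Z(R, T) = (R + T) - 1 = -1 + R + T)
p(s, H) = -3 + sqrt(4 + H) (p(s, H) = -3 + sqrt(9 + (-1 + H - 4)) = -3 + sqrt(9 + (-5 + H)) = -3 + sqrt(4 + H))
p(J, 14)**2 = (-3 + sqrt(4 + 14))**2 = (-3 + sqrt(18))**2 = (-3 + 3*sqrt(2))**2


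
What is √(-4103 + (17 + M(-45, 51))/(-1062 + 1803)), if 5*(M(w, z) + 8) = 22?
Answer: 2*I*√14080433835/3705 ≈ 64.055*I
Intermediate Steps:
M(w, z) = -18/5 (M(w, z) = -8 + (⅕)*22 = -8 + 22/5 = -18/5)
√(-4103 + (17 + M(-45, 51))/(-1062 + 1803)) = √(-4103 + (17 - 18/5)/(-1062 + 1803)) = √(-4103 + (67/5)/741) = √(-4103 + (67/5)*(1/741)) = √(-4103 + 67/3705) = √(-15201548/3705) = 2*I*√14080433835/3705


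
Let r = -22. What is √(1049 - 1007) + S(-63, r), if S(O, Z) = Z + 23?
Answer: 1 + √42 ≈ 7.4807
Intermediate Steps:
S(O, Z) = 23 + Z
√(1049 - 1007) + S(-63, r) = √(1049 - 1007) + (23 - 22) = √42 + 1 = 1 + √42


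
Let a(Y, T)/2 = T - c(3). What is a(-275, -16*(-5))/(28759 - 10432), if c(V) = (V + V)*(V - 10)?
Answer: 244/18327 ≈ 0.013314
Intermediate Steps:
c(V) = 2*V*(-10 + V) (c(V) = (2*V)*(-10 + V) = 2*V*(-10 + V))
a(Y, T) = 84 + 2*T (a(Y, T) = 2*(T - 2*3*(-10 + 3)) = 2*(T - 2*3*(-7)) = 2*(T - 1*(-42)) = 2*(T + 42) = 2*(42 + T) = 84 + 2*T)
a(-275, -16*(-5))/(28759 - 10432) = (84 + 2*(-16*(-5)))/(28759 - 10432) = (84 + 2*80)/18327 = (84 + 160)*(1/18327) = 244*(1/18327) = 244/18327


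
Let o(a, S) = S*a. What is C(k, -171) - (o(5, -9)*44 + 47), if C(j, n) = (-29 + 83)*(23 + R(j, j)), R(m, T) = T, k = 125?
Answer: 9925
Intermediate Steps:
C(j, n) = 1242 + 54*j (C(j, n) = (-29 + 83)*(23 + j) = 54*(23 + j) = 1242 + 54*j)
C(k, -171) - (o(5, -9)*44 + 47) = (1242 + 54*125) - (-9*5*44 + 47) = (1242 + 6750) - (-45*44 + 47) = 7992 - (-1980 + 47) = 7992 - 1*(-1933) = 7992 + 1933 = 9925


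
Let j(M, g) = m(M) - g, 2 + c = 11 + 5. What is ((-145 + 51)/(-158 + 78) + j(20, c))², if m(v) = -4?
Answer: 452929/1600 ≈ 283.08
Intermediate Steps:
c = 14 (c = -2 + (11 + 5) = -2 + 16 = 14)
j(M, g) = -4 - g
((-145 + 51)/(-158 + 78) + j(20, c))² = ((-145 + 51)/(-158 + 78) + (-4 - 1*14))² = (-94/(-80) + (-4 - 14))² = (-94*(-1/80) - 18)² = (47/40 - 18)² = (-673/40)² = 452929/1600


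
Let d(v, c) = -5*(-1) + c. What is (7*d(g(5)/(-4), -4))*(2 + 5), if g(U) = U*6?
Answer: 49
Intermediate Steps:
g(U) = 6*U
d(v, c) = 5 + c
(7*d(g(5)/(-4), -4))*(2 + 5) = (7*(5 - 4))*(2 + 5) = (7*1)*7 = 7*7 = 49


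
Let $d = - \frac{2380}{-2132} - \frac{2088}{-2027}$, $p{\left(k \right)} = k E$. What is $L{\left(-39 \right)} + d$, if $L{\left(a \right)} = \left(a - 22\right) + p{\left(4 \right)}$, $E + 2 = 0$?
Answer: $- \frac{72228010}{1080391} \approx -66.854$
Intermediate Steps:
$E = -2$ ($E = -2 + 0 = -2$)
$p{\left(k \right)} = - 2 k$ ($p{\left(k \right)} = k \left(-2\right) = - 2 k$)
$d = \frac{2318969}{1080391}$ ($d = \left(-2380\right) \left(- \frac{1}{2132}\right) - - \frac{2088}{2027} = \frac{595}{533} + \frac{2088}{2027} = \frac{2318969}{1080391} \approx 2.1464$)
$L{\left(a \right)} = -30 + a$ ($L{\left(a \right)} = \left(a - 22\right) - 8 = \left(-22 + a\right) - 8 = -30 + a$)
$L{\left(-39 \right)} + d = \left(-30 - 39\right) + \frac{2318969}{1080391} = -69 + \frac{2318969}{1080391} = - \frac{72228010}{1080391}$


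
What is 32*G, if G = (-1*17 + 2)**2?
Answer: 7200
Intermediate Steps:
G = 225 (G = (-17 + 2)**2 = (-15)**2 = 225)
32*G = 32*225 = 7200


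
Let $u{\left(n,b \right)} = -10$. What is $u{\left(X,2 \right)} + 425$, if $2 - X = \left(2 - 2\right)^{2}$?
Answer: $415$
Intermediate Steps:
$X = 2$ ($X = 2 - \left(2 - 2\right)^{2} = 2 - 0^{2} = 2 - 0 = 2 + 0 = 2$)
$u{\left(X,2 \right)} + 425 = -10 + 425 = 415$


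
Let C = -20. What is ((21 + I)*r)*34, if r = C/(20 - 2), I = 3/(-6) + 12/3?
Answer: -8330/9 ≈ -925.56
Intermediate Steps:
I = 7/2 (I = 3*(-⅙) + 12*(⅓) = -½ + 4 = 7/2 ≈ 3.5000)
r = -10/9 (r = -20/(20 - 2) = -20/18 = -20*1/18 = -10/9 ≈ -1.1111)
((21 + I)*r)*34 = ((21 + 7/2)*(-10/9))*34 = ((49/2)*(-10/9))*34 = -245/9*34 = -8330/9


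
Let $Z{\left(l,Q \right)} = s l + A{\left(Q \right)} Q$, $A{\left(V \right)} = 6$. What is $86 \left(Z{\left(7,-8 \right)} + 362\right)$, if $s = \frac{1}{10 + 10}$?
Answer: $\frac{270341}{10} \approx 27034.0$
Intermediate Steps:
$s = \frac{1}{20} \approx 0.05$
$Z{\left(l,Q \right)} = 6 Q + \frac{l}{20}$ ($Z{\left(l,Q \right)} = \frac{l}{20} + 6 Q = 6 Q + \frac{l}{20}$)
$86 \left(Z{\left(7,-8 \right)} + 362\right) = 86 \left(\left(6 \left(-8\right) + \frac{1}{20} \cdot 7\right) + 362\right) = 86 \left(\left(-48 + \frac{7}{20}\right) + 362\right) = 86 \left(- \frac{953}{20} + 362\right) = 86 \cdot \frac{6287}{20} = \frac{270341}{10}$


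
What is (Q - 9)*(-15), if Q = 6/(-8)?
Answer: 585/4 ≈ 146.25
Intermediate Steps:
Q = -3/4 (Q = 6*(-1/8) = -3/4 ≈ -0.75000)
(Q - 9)*(-15) = (-3/4 - 9)*(-15) = -39/4*(-15) = 585/4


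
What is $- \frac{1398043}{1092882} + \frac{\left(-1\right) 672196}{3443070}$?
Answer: $- \frac{924698470147}{627144871290} \approx -1.4745$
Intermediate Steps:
$- \frac{1398043}{1092882} + \frac{\left(-1\right) 672196}{3443070} = \left(-1398043\right) \frac{1}{1092882} - \frac{336098}{1721535} = - \frac{1398043}{1092882} - \frac{336098}{1721535} = - \frac{924698470147}{627144871290}$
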